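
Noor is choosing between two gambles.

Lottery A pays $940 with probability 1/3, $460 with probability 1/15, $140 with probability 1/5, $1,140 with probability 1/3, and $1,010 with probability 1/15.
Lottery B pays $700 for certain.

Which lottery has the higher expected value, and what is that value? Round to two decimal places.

Lottery A = 1/3 × 940 + 1/15 × 460 + 1/5 × 140 + 1/3 × 1140 + 1/15 × 1010 = 313.3333 + 30.6667 + 28 + 380 + 67.3333 = 819.3333
Lottery B: 700 (certain)

Lottery A ($819.33)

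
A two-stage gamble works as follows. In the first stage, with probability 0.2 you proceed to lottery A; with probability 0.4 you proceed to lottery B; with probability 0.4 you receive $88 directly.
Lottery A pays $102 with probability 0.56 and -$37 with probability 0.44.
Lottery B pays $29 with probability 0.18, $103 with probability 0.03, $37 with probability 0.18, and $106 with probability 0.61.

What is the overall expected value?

$75.22

EV(A) = 0.56 × 102 + 0.44 × (-37) = 57.12 − 16.28 = 40.84
EV(B) = 0.18 × 29 + 0.03 × 103 + 0.18 × 37 + 0.61 × 106 = 5.22 + 3.09 + 6.66 + 64.66 = 79.63
Branch C: 88 (certain)
Overall = 0.2 × 40.84 + 0.4 × 79.63 + 0.4 × 88 = 8.168 + 31.852 + 35.2 = 75.22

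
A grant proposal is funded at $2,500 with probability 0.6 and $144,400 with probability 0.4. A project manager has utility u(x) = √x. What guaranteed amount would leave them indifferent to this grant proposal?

E[u] = 0.6·√2500 + 0.4·√144400 = 0.6·50 + 0.4·380 = 182
CE = (182)² = 33124

$33,124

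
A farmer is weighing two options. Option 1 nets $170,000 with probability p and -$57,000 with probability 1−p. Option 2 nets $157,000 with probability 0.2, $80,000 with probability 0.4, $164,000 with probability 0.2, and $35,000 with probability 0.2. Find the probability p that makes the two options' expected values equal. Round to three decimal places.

p = 0.706

EV(Option 2) = 0.2 × 157000 + 0.4 × 80000 + 0.2 × 164000 + 0.2 × 35000 = 31400 + 32000 + 32800 + 7000 = 103200
p·170000 + (1−p)·(-57000) = 103200
227000p − 57000 = 103200
p = (103200 + 57000) / 227000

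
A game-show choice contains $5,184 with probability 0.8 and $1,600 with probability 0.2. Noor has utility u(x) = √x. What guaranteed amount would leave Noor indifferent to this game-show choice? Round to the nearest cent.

E[u] = 0.8·√5184 + 0.2·√1600 = 0.8·72 + 0.2·40 = 65.6
CE = (65.6)² = 4303.36

$4,303.36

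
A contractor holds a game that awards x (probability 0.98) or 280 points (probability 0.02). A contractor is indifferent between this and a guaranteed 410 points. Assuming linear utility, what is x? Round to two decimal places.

x = 412.65 points

0.98·x + 0.02·280 = 410
0.98·x = 410 − 5.6 = 404.4
x = 404.4 / 0.98 = 412.6531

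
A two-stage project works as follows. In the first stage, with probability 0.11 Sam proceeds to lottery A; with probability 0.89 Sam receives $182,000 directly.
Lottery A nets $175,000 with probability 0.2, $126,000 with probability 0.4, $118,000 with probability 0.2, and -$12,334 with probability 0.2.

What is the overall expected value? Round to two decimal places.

EV(A) = 0.2 × 175000 + 0.4 × 126000 + 0.2 × 118000 + 0.2 × (-12334) = 35000 + 50400 + 23600 − 2466.8 = 106533.2
Branch B: 182000 (certain)
Overall = 0.11 × 106533.2 + 0.89 × 182000 = 11718.652 + 161980 = 173698.652

$173,698.65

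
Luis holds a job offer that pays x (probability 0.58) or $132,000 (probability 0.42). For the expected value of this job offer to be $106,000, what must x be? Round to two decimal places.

0.58·x + 0.42·132000 = 106000
0.58·x = 106000 − 55440 = 50560
x = 50560 / 0.58 = 87172.4138

x = $87,172.41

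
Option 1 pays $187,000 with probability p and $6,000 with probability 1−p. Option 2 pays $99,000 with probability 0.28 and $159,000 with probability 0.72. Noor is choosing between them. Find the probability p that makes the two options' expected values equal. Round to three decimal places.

EV(Option 2) = 0.28 × 99000 + 0.72 × 159000 = 27720 + 114480 = 142200
p·187000 + (1−p)·6000 = 142200
181000p + 6000 = 142200
p = (142200 − 6000) / 181000

p = 0.752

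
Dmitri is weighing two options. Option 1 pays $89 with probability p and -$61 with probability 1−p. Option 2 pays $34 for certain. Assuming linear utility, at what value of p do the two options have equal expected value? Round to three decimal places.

p·89 + (1−p)·(-61) = 34
150p − 61 = 34
p = (34 + 61) / 150

p = 0.633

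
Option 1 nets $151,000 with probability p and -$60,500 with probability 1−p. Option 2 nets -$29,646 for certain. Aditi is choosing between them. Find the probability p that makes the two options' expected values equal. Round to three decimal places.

p·151000 + (1−p)·(-60500) = -29646
211500p − 60500 = -29646
p = (-29646 + 60500) / 211500

p = 0.146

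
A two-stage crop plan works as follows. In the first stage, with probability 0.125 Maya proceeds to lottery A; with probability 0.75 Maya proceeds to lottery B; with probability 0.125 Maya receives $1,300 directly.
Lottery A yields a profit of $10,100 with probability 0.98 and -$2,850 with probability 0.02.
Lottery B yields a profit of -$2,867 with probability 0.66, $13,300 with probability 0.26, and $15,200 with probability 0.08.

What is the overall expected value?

EV(A) = 0.98 × 10100 + 0.02 × (-2850) = 9898 − 57 = 9841
EV(B) = 0.66 × (-2867) + 0.26 × 13300 + 0.08 × 15200 = -1892.22 + 3458 + 1216 = 2781.78
Branch C: 1300 (certain)
Overall = 0.125 × 9841 + 0.75 × 2781.78 + 0.125 × 1300 = 1230.125 + 2086.335 + 162.5 = 3478.96

$3,478.96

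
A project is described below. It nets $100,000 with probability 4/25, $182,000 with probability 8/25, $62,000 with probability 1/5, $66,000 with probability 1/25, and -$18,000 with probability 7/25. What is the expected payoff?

$84,240

EV = 4/25 × 100000 + 8/25 × 182000 + 1/5 × 62000 + 1/25 × 66000 + 7/25 × (-18000) = 16000 + 58240 + 12400 + 2640 − 5040 = 84240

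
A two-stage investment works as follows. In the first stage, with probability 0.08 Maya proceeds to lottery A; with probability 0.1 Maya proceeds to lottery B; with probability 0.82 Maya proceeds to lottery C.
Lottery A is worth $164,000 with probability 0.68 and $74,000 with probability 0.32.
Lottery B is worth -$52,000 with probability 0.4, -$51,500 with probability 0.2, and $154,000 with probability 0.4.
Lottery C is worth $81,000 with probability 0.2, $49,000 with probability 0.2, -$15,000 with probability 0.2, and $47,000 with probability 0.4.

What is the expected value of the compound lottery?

EV(A) = 0.68 × 164000 + 0.32 × 74000 = 111520 + 23680 = 135200
EV(B) = 0.4 × (-52000) + 0.2 × (-51500) + 0.4 × 154000 = -20800 − 10300 + 61600 = 30500
EV(C) = 0.2 × 81000 + 0.2 × 49000 + 0.2 × (-15000) + 0.4 × 47000 = 16200 + 9800 − 3000 + 18800 = 41800
Overall = 0.08 × 135200 + 0.1 × 30500 + 0.82 × 41800 = 10816 + 3050 + 34276 = 48142

$48,142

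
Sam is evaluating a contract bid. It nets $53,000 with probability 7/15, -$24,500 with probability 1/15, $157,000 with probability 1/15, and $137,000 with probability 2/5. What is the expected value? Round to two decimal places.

EV = 7/15 × 53000 + 1/15 × (-24500) + 1/15 × 157000 + 2/5 × 137000 = 24733.3333 − 1633.3333 + 10466.6667 + 54800 = 88366.6667

$88,366.67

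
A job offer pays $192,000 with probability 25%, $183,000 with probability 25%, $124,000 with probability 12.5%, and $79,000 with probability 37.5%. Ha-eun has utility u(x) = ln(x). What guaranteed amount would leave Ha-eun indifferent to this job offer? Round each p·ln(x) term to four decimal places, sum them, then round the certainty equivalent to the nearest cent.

E[u] = 0.25·ln(192000) + 0.25·ln(183000) + 0.125·ln(124000) + 0.375·ln(79000) = 3.0413 + 3.0293 + 1.4660 + 4.2290 = 11.7656
CE = e^11.7656 ≈ 128746.42

$128,746.42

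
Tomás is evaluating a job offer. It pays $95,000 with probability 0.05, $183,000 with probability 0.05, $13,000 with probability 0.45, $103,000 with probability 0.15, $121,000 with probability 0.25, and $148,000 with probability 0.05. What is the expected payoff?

$72,850

EV = 0.05 × 95000 + 0.05 × 183000 + 0.45 × 13000 + 0.15 × 103000 + 0.25 × 121000 + 0.05 × 148000 = 4750 + 9150 + 5850 + 15450 + 30250 + 7400 = 72850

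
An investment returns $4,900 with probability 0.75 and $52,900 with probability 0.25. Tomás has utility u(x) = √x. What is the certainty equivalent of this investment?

E[u] = 0.75·√4900 + 0.25·√52900 = 0.75·70 + 0.25·230 = 110
CE = (110)² = 12100

$12,100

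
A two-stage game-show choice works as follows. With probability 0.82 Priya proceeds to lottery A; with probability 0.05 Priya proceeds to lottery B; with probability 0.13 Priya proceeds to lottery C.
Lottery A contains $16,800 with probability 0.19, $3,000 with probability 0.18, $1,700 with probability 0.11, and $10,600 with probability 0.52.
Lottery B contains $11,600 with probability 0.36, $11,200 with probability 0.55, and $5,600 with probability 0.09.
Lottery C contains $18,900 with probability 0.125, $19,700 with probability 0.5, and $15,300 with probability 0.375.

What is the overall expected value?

EV(A) = 0.19 × 16800 + 0.18 × 3000 + 0.11 × 1700 + 0.52 × 10600 = 3192 + 540 + 187 + 5512 = 9431
EV(B) = 0.36 × 11600 + 0.55 × 11200 + 0.09 × 5600 = 4176 + 6160 + 504 = 10840
EV(C) = 0.125 × 18900 + 0.5 × 19700 + 0.375 × 15300 = 2362.5 + 9850 + 5737.5 = 17950
Overall = 0.82 × 9431 + 0.05 × 10840 + 0.13 × 17950 = 7733.42 + 542 + 2333.5 = 10608.92

$10,608.92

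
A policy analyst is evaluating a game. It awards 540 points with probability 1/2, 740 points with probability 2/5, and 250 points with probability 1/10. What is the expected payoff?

EV = 1/2 × 540 + 2/5 × 740 + 1/10 × 250 = 270 + 296 + 25 = 591

591 points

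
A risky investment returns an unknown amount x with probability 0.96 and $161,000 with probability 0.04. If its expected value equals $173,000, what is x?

x = $173,500

0.96·x + 0.04·161000 = 173000
0.96·x = 173000 − 6440 = 166560
x = 166560 / 0.96 = 173500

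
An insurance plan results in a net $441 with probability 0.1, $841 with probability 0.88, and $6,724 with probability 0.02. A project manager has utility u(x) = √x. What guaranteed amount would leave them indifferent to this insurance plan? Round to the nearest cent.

$856.15

E[u] = 0.1·√441 + 0.88·√841 + 0.02·√6724 = 0.1·21 + 0.88·29 + 0.02·82 = 29.26
CE = (29.26)² = 856.1476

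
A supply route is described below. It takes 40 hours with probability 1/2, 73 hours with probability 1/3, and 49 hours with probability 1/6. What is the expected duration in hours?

EV = 1/2 × 40 + 1/3 × 73 + 1/6 × 49 = 20 + 24.3333 + 8.1667 = 52.5

52.5 hours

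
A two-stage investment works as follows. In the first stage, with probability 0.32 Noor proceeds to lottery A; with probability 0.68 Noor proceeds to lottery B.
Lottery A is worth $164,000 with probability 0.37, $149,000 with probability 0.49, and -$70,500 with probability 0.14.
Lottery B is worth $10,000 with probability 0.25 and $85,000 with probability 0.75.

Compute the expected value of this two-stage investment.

EV(A) = 0.37 × 164000 + 0.49 × 149000 + 0.14 × (-70500) = 60680 + 73010 − 9870 = 123820
EV(B) = 0.25 × 10000 + 0.75 × 85000 = 2500 + 63750 = 66250
Overall = 0.32 × 123820 + 0.68 × 66250 = 39622.4 + 45050 = 84672.4

$84,672.40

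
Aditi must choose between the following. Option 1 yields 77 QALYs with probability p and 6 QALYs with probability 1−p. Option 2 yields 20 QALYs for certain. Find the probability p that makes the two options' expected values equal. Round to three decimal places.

p = 0.197

p·77 + (1−p)·6 = 20
71p + 6 = 20
p = (20 − 6) / 71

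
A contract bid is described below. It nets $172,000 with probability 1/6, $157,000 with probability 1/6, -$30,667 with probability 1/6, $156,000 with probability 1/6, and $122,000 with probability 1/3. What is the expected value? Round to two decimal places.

EV = 1/6 × 172000 + 1/6 × 157000 + 1/6 × (-30667) + 1/6 × 156000 + 1/3 × 122000 = 28666.6667 + 26166.6667 − 5111.1667 + 26000 + 40666.6667 = 116388.8333

$116,388.83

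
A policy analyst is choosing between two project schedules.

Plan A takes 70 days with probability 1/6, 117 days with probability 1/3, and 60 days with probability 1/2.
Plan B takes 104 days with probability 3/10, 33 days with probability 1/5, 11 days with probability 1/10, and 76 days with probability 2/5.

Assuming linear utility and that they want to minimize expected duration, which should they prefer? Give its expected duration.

Plan A = 1/6 × 70 + 1/3 × 117 + 1/2 × 60 = 11.6667 + 39 + 30 = 80.6667
Plan B = 3/10 × 104 + 1/5 × 33 + 1/10 × 11 + 2/5 × 76 = 31.2 + 6.6 + 1.1 + 30.4 = 69.3

Plan B (69.3 days)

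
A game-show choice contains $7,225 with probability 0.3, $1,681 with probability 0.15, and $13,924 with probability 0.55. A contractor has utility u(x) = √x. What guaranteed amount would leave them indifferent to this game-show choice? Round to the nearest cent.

$9,321.90

E[u] = 0.3·√7225 + 0.15·√1681 + 0.55·√13924 = 0.3·85 + 0.15·41 + 0.55·118 = 96.55
CE = (96.55)² = 9321.9025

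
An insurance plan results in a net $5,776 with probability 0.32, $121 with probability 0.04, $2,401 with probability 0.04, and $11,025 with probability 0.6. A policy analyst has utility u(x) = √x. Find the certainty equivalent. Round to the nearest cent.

E[u] = 0.32·√5776 + 0.04·√121 + 0.04·√2401 + 0.6·√11025 = 0.32·76 + 0.04·11 + 0.04·49 + 0.6·105 = 89.72
CE = (89.72)² = 8049.6784

$8,049.68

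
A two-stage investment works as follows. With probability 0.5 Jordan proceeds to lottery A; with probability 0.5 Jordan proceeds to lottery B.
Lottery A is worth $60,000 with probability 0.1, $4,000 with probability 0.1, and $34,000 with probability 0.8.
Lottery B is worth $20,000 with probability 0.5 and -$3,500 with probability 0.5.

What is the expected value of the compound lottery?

EV(A) = 0.1 × 60000 + 0.1 × 4000 + 0.8 × 34000 = 6000 + 400 + 27200 = 33600
EV(B) = 0.5 × 20000 + 0.5 × (-3500) = 10000 − 1750 = 8250
Overall = 0.5 × 33600 + 0.5 × 8250 = 16800 + 4125 = 20925

$20,925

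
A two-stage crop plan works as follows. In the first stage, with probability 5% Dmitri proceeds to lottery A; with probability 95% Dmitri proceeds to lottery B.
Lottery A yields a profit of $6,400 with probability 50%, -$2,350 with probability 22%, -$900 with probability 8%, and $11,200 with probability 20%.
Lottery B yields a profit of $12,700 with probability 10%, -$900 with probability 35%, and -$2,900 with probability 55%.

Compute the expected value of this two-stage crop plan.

-$365.45

EV(A) = 0.5 × 6400 + 0.22 × (-2350) + 0.08 × (-900) + 0.2 × 11200 = 3200 − 517 − 72 + 2240 = 4851
EV(B) = 0.1 × 12700 + 0.35 × (-900) + 0.55 × (-2900) = 1270 − 315 − 1595 = -640
Overall = 0.05 × 4851 + 0.95 × (-640) = 242.55 − 608 = -365.45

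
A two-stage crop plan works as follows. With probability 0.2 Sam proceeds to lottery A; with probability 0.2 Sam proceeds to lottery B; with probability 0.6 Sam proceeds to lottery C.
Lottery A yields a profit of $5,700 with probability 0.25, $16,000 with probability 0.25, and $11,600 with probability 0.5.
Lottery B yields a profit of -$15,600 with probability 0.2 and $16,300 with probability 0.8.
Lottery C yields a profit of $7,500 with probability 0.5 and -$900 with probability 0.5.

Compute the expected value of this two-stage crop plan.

$6,209

EV(A) = 0.25 × 5700 + 0.25 × 16000 + 0.5 × 11600 = 1425 + 4000 + 5800 = 11225
EV(B) = 0.2 × (-15600) + 0.8 × 16300 = -3120 + 13040 = 9920
EV(C) = 0.5 × 7500 + 0.5 × (-900) = 3750 − 450 = 3300
Overall = 0.2 × 11225 + 0.2 × 9920 + 0.6 × 3300 = 2245 + 1984 + 1980 = 6209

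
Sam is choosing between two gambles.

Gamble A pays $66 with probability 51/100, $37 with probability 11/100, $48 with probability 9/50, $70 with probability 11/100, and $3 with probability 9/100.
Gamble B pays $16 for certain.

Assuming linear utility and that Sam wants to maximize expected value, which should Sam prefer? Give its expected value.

Gamble A ($54.34)

Gamble A = 51/100 × 66 + 11/100 × 37 + 9/50 × 48 + 11/100 × 70 + 9/100 × 3 = 33.66 + 4.07 + 8.64 + 7.7 + 0.27 = 54.34
Gamble B: 16 (certain)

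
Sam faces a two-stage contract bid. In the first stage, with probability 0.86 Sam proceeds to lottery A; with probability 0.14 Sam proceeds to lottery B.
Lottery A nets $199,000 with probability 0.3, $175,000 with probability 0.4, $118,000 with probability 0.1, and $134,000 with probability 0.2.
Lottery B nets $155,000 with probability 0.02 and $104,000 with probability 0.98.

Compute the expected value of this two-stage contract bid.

$159,440.80

EV(A) = 0.3 × 199000 + 0.4 × 175000 + 0.1 × 118000 + 0.2 × 134000 = 59700 + 70000 + 11800 + 26800 = 168300
EV(B) = 0.02 × 155000 + 0.98 × 104000 = 3100 + 101920 = 105020
Overall = 0.86 × 168300 + 0.14 × 105020 = 144738 + 14702.8 = 159440.8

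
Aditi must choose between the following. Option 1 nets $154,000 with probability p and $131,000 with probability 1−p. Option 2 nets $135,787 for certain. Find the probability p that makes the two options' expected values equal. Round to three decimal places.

p = 0.208

p·154000 + (1−p)·131000 = 135787
23000p + 131000 = 135787
p = (135787 − 131000) / 23000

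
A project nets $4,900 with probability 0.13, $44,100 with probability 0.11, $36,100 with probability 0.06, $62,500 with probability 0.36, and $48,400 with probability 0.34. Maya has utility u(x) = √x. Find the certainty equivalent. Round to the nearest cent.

$43,430.56

E[u] = 0.13·√4900 + 0.11·√44100 + 0.06·√36100 + 0.36·√62500 + 0.34·√48400 = 0.13·70 + 0.11·210 + 0.06·190 + 0.36·250 + 0.34·220 = 208.4
CE = (208.4)² = 43430.56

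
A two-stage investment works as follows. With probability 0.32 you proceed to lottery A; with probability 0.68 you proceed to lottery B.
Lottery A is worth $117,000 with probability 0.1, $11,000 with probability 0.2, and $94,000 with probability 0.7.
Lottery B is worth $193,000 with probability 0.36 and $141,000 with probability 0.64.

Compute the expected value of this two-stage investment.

$134,113.60

EV(A) = 0.1 × 117000 + 0.2 × 11000 + 0.7 × 94000 = 11700 + 2200 + 65800 = 79700
EV(B) = 0.36 × 193000 + 0.64 × 141000 = 69480 + 90240 = 159720
Overall = 0.32 × 79700 + 0.68 × 159720 = 25504 + 108609.6 = 134113.6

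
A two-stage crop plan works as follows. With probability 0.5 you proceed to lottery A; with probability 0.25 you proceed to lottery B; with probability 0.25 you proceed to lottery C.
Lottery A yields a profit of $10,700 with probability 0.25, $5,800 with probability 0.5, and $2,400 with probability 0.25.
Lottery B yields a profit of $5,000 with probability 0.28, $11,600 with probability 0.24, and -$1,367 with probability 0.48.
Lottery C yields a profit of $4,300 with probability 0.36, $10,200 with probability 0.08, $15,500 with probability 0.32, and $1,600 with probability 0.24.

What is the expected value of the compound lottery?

EV(A) = 0.25 × 10700 + 0.5 × 5800 + 0.25 × 2400 = 2675 + 2900 + 600 = 6175
EV(B) = 0.28 × 5000 + 0.24 × 11600 + 0.48 × (-1367) = 1400 + 2784 − 656.16 = 3527.84
EV(C) = 0.36 × 4300 + 0.08 × 10200 + 0.32 × 15500 + 0.24 × 1600 = 1548 + 816 + 4960 + 384 = 7708
Overall = 0.5 × 6175 + 0.25 × 3527.84 + 0.25 × 7708 = 3087.5 + 881.96 + 1927 = 5896.46

$5,896.46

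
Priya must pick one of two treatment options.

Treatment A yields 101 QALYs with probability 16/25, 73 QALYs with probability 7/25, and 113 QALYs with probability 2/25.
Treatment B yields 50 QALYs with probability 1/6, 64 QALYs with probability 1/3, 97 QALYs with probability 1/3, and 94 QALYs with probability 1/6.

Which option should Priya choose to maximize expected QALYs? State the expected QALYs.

Treatment A (94.12 QALYs)

Treatment A = 16/25 × 101 + 7/25 × 73 + 2/25 × 113 = 64.64 + 20.44 + 9.04 = 94.12
Treatment B = 1/6 × 50 + 1/3 × 64 + 1/3 × 97 + 1/6 × 94 = 8.3333 + 21.3333 + 32.3333 + 15.6667 = 77.6667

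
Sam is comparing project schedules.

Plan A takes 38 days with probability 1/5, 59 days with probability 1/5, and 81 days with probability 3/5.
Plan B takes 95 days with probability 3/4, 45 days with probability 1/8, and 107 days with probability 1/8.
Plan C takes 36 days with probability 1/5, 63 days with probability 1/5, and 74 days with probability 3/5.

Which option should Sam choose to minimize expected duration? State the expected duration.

Plan C (64.2 days)

Plan A = 1/5 × 38 + 1/5 × 59 + 3/5 × 81 = 7.6 + 11.8 + 48.6 = 68
Plan B = 3/4 × 95 + 1/8 × 45 + 1/8 × 107 = 71.25 + 5.625 + 13.375 = 90.25
Plan C = 1/5 × 36 + 1/5 × 63 + 3/5 × 74 = 7.2 + 12.6 + 44.4 = 64.2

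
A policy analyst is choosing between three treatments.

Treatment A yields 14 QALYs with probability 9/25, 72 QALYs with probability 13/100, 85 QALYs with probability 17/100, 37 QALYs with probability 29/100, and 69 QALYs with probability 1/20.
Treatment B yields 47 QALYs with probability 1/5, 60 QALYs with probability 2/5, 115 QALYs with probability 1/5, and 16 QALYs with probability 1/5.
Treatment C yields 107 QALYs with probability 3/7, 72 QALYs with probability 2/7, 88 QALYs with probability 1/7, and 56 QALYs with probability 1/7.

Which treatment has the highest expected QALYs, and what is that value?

Treatment C (87 QALYs)

Treatment A = 9/25 × 14 + 13/100 × 72 + 17/100 × 85 + 29/100 × 37 + 1/20 × 69 = 5.04 + 9.36 + 14.45 + 10.73 + 3.45 = 43.03
Treatment B = 1/5 × 47 + 2/5 × 60 + 1/5 × 115 + 1/5 × 16 = 9.4 + 24 + 23 + 3.2 = 59.6
Treatment C = 3/7 × 107 + 2/7 × 72 + 1/7 × 88 + 1/7 × 56 = 45.8571 + 20.5714 + 12.5714 + 8 = 87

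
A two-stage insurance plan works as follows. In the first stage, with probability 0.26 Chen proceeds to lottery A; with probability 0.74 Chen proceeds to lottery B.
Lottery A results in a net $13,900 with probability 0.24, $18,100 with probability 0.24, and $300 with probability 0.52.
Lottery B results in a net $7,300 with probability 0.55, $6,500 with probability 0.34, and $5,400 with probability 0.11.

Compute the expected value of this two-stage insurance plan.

$7,083.42

EV(A) = 0.24 × 13900 + 0.24 × 18100 + 0.52 × 300 = 3336 + 4344 + 156 = 7836
EV(B) = 0.55 × 7300 + 0.34 × 6500 + 0.11 × 5400 = 4015 + 2210 + 594 = 6819
Overall = 0.26 × 7836 + 0.74 × 6819 = 2037.36 + 5046.06 = 7083.42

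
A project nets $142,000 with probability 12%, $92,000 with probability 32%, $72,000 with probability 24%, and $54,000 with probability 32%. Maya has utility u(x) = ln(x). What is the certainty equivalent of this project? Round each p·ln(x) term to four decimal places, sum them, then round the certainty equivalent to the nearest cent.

$77,064.65

E[u] = 0.12·ln(142000) + 0.32·ln(92000) + 0.24·ln(72000) + 0.32·ln(54000) = 1.4236 + 3.6575 + 2.6843 + 3.4870 = 11.2524
CE = e^11.2524 ≈ 77064.65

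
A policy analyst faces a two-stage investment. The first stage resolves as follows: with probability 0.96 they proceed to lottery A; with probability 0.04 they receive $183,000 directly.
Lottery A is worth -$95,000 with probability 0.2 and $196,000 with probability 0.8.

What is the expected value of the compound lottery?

$139,608

EV(A) = 0.2 × (-95000) + 0.8 × 196000 = -19000 + 156800 = 137800
Branch B: 183000 (certain)
Overall = 0.96 × 137800 + 0.04 × 183000 = 132288 + 7320 = 139608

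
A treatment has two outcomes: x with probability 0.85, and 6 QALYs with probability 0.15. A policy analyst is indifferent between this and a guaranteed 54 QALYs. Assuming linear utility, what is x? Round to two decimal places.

x = 62.47 QALYs

0.85·x + 0.15·6 = 54
0.85·x = 54 − 0.9 = 53.1
x = 53.1 / 0.85 = 62.4706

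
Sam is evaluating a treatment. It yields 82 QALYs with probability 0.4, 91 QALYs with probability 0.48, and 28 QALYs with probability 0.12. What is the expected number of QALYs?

79.84 QALYs

EV = 0.4 × 82 + 0.48 × 91 + 0.12 × 28 = 32.8 + 43.68 + 3.36 = 79.84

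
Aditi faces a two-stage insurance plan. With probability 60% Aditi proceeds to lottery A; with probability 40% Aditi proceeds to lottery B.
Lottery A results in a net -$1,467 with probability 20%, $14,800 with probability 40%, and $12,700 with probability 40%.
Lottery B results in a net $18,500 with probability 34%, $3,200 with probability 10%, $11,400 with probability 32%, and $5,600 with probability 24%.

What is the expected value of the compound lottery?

$11,064.76

EV(A) = 0.2 × (-1467) + 0.4 × 14800 + 0.4 × 12700 = -293.4 + 5920 + 5080 = 10706.6
EV(B) = 0.34 × 18500 + 0.1 × 3200 + 0.32 × 11400 + 0.24 × 5600 = 6290 + 320 + 3648 + 1344 = 11602
Overall = 0.6 × 10706.6 + 0.4 × 11602 = 6423.96 + 4640.8 = 11064.76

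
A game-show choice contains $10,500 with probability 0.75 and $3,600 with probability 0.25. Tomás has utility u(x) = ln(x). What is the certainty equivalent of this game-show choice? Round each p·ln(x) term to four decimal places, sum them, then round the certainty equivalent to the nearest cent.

$8,034.50

E[u] = 0.75·ln(10500) + 0.25·ln(3600) = 6.9443 + 2.0472 = 8.9915
CE = e^8.9915 ≈ 8034.50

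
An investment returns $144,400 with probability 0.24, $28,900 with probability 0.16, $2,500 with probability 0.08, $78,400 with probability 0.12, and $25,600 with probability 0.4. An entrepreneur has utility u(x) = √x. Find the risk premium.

E[u] = 0.24·√144400 + 0.16·√28900 + 0.08·√2500 + 0.12·√78400 + 0.4·√25600 = 0.24·380 + 0.16·170 + 0.08·50 + 0.12·280 + 0.4·160 = 220
CE = (220)² = 48400
Risk premium = EV − CE = 59128 − 48400 = 10728

$10,728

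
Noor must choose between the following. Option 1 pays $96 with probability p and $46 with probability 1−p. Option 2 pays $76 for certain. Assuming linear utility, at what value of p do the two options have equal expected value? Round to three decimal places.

p = 0.600

p·96 + (1−p)·46 = 76
50p + 46 = 76
p = (76 − 46) / 50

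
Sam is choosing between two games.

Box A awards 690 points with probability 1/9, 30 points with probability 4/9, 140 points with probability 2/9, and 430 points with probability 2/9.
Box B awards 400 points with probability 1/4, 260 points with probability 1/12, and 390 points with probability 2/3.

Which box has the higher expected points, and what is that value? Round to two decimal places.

Box A = 1/9 × 690 + 4/9 × 30 + 2/9 × 140 + 2/9 × 430 = 76.6667 + 13.3333 + 31.1111 + 95.5556 = 216.6667
Box B = 1/4 × 400 + 1/12 × 260 + 2/3 × 390 = 100 + 21.6667 + 260 = 381.6667

Box B (381.67 points)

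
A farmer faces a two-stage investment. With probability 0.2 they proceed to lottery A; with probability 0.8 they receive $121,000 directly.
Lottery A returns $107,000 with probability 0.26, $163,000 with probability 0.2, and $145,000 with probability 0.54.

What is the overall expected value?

EV(A) = 0.26 × 107000 + 0.2 × 163000 + 0.54 × 145000 = 27820 + 32600 + 78300 = 138720
Branch B: 121000 (certain)
Overall = 0.2 × 138720 + 0.8 × 121000 = 27744 + 96800 = 124544

$124,544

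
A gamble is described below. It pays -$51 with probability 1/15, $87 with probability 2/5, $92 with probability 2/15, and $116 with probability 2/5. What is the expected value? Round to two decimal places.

EV = 1/15 × (-51) + 2/5 × 87 + 2/15 × 92 + 2/5 × 116 = -3.4 + 34.8 + 12.2667 + 46.4 = 90.0667

$90.07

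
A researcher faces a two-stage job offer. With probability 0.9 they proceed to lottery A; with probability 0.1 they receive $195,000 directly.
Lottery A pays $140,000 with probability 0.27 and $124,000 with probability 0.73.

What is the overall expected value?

EV(A) = 0.27 × 140000 + 0.73 × 124000 = 37800 + 90520 = 128320
Branch B: 195000 (certain)
Overall = 0.9 × 128320 + 0.1 × 195000 = 115488 + 19500 = 134988

$134,988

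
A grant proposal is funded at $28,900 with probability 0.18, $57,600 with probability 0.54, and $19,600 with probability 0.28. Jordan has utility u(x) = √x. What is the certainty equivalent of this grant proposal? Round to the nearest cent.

$39,760.36

E[u] = 0.18·√28900 + 0.54·√57600 + 0.28·√19600 = 0.18·170 + 0.54·240 + 0.28·140 = 199.4
CE = (199.4)² = 39760.36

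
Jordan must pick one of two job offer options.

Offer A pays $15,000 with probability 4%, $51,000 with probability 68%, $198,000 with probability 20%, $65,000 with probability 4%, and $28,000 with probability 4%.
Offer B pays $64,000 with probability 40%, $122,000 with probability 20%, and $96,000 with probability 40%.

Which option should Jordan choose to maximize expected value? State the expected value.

Offer A = 0.04 × 15000 + 0.68 × 51000 + 0.2 × 198000 + 0.04 × 65000 + 0.04 × 28000 = 600 + 34680 + 39600 + 2600 + 1120 = 78600
Offer B = 0.4 × 64000 + 0.2 × 122000 + 0.4 × 96000 = 25600 + 24400 + 38400 = 88400

Offer B ($88,400)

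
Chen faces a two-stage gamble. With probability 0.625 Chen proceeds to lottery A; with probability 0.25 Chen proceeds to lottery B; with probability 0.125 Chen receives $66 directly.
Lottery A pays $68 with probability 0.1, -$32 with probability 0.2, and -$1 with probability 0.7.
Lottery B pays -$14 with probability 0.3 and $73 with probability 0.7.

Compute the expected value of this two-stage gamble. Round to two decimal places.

EV(A) = 0.1 × 68 + 0.2 × (-32) + 0.7 × (-1) = 6.8 − 6.4 − 0.7 = -0.3
EV(B) = 0.3 × (-14) + 0.7 × 73 = -4.2 + 51.1 = 46.9
Branch C: 66 (certain)
Overall = 0.625 × (-0.3) + 0.25 × 46.9 + 0.125 × 66 = -0.1875 + 11.725 + 8.25 = 19.7875

$19.79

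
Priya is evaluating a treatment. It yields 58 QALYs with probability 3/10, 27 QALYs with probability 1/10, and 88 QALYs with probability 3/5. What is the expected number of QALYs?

EV = 3/10 × 58 + 1/10 × 27 + 3/5 × 88 = 17.4 + 2.7 + 52.8 = 72.9

72.9 QALYs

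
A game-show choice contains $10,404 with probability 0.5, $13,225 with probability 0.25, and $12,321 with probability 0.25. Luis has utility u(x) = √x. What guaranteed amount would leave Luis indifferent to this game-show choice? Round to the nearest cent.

E[u] = 0.5·√10404 + 0.25·√13225 + 0.25·√12321 = 0.5·102 + 0.25·115 + 0.25·111 = 107.5
CE = (107.5)² = 11556.25

$11,556.25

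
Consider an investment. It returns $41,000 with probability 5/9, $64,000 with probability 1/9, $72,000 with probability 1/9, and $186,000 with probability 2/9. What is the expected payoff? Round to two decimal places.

EV = 5/9 × 41000 + 1/9 × 64000 + 1/9 × 72000 + 2/9 × 186000 = 22777.7778 + 7111.1111 + 8000 + 41333.3333 = 79222.2222

$79,222.22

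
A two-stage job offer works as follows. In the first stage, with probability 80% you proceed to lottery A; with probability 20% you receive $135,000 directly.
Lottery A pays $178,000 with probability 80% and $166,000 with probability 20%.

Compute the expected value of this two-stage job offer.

$167,480

EV(A) = 0.8 × 178000 + 0.2 × 166000 = 142400 + 33200 = 175600
Branch B: 135000 (certain)
Overall = 0.8 × 175600 + 0.2 × 135000 = 140480 + 27000 = 167480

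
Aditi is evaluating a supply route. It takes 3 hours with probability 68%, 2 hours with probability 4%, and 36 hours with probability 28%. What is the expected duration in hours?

EV = 0.68 × 3 + 0.04 × 2 + 0.28 × 36 = 2.04 + 0.08 + 10.08 = 12.2

12.2 hours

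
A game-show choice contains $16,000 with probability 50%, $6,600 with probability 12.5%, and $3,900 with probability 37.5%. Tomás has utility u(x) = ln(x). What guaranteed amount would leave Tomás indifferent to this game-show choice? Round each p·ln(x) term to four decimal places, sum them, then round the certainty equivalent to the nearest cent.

E[u] = 0.5·ln(16000) + 0.125·ln(6600) + 0.375·ln(3900) = 4.8402 + 1.0994 + 3.1008 = 9.0404
CE = e^9.0404 ≈ 8437.15

$8,437.15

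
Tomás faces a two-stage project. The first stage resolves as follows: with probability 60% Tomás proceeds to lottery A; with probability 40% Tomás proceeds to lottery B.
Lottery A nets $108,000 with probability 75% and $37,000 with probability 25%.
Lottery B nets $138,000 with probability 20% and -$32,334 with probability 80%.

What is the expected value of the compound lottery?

EV(A) = 0.75 × 108000 + 0.25 × 37000 = 81000 + 9250 = 90250
EV(B) = 0.2 × 138000 + 0.8 × (-32334) = 27600 − 25867.2 = 1732.8
Overall = 0.6 × 90250 + 0.4 × 1732.8 = 54150 + 693.12 = 54843.12

$54,843.12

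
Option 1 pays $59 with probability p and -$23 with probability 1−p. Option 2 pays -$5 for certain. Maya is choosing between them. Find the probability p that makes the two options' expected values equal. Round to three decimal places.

p·59 + (1−p)·(-23) = -5
82p − 23 = -5
p = (-5 + 23) / 82

p = 0.220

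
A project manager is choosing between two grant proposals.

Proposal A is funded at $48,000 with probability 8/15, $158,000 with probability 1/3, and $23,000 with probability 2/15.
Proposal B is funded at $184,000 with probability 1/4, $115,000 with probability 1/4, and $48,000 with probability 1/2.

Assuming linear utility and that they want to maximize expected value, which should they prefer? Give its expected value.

Proposal B ($98,750)

Proposal A = 8/15 × 48000 + 1/3 × 158000 + 2/15 × 23000 = 25600 + 52666.6667 + 3066.6667 = 81333.3333
Proposal B = 1/4 × 184000 + 1/4 × 115000 + 1/2 × 48000 = 46000 + 28750 + 24000 = 98750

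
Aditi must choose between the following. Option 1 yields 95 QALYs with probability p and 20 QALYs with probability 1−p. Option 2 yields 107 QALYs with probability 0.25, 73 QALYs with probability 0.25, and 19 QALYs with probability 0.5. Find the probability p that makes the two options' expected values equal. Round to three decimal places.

p = 0.460

EV(Option 2) = 0.25 × 107 + 0.25 × 73 + 0.5 × 19 = 26.75 + 18.25 + 9.5 = 54.5
p·95 + (1−p)·20 = 54.5
75p + 20 = 54.5
p = (54.5 − 20) / 75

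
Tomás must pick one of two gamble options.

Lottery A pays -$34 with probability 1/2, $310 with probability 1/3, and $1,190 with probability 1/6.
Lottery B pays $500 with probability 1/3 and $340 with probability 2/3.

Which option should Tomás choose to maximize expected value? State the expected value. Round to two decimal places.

Lottery B ($393.33)

Lottery A = 1/2 × (-34) + 1/3 × 310 + 1/6 × 1190 = -17 + 103.3333 + 198.3333 = 284.6667
Lottery B = 1/3 × 500 + 2/3 × 340 = 166.6667 + 226.6667 = 393.3333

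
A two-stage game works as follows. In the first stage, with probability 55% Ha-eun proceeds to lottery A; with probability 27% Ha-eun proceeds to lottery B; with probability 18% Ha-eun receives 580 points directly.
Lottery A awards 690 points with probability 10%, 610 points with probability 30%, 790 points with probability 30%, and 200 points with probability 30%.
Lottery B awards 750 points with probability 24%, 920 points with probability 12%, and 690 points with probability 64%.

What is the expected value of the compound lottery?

603.99 points

EV(A) = 0.1 × 690 + 0.3 × 610 + 0.3 × 790 + 0.3 × 200 = 69 + 183 + 237 + 60 = 549
EV(B) = 0.24 × 750 + 0.12 × 920 + 0.64 × 690 = 180 + 110.4 + 441.6 = 732
Branch C: 580 (certain)
Overall = 0.55 × 549 + 0.27 × 732 + 0.18 × 580 = 301.95 + 197.64 + 104.4 = 603.99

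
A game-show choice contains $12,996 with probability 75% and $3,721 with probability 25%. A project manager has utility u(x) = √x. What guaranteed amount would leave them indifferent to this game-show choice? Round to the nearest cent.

E[u] = 0.75·√12996 + 0.25·√3721 = 0.75·114 + 0.25·61 = 100.75
CE = (100.75)² = 10150.5625

$10,150.56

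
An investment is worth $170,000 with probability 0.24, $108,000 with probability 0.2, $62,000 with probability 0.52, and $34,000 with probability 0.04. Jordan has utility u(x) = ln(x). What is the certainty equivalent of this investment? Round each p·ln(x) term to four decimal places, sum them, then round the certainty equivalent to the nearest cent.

E[u] = 0.24·ln(170000) + 0.2·ln(108000) + 0.52·ln(62000) + 0.04·ln(34000) = 2.8905 + 2.3180 + 5.7381 + 0.4174 = 11.3640
CE = e^11.3640 ≈ 86163.33

$86,163.33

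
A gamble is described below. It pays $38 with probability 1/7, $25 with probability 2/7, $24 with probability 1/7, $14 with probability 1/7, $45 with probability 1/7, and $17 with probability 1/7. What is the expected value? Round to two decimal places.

$26.86

EV = 1/7 × 38 + 2/7 × 25 + 1/7 × 24 + 1/7 × 14 + 1/7 × 45 + 1/7 × 17 = 5.4286 + 7.1429 + 3.4286 + 2 + 6.4286 + 2.4286 = 26.8571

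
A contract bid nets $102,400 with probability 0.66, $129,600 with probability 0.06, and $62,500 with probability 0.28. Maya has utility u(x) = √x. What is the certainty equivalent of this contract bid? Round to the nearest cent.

E[u] = 0.66·√102400 + 0.06·√129600 + 0.28·√62500 = 0.66·320 + 0.06·360 + 0.28·250 = 302.8
CE = (302.8)² = 91687.84

$91,687.84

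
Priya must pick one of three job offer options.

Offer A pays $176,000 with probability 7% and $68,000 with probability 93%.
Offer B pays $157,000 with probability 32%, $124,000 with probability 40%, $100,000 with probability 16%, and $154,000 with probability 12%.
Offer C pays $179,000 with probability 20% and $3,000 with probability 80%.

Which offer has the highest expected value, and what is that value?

Offer B ($134,320)

Offer A = 0.07 × 176000 + 0.93 × 68000 = 12320 + 63240 = 75560
Offer B = 0.32 × 157000 + 0.4 × 124000 + 0.16 × 100000 + 0.12 × 154000 = 50240 + 49600 + 16000 + 18480 = 134320
Offer C = 0.2 × 179000 + 0.8 × 3000 = 35800 + 2400 = 38200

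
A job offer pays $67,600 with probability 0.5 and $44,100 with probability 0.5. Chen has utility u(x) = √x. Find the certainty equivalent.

$55,225

E[u] = 0.5·√67600 + 0.5·√44100 = 0.5·260 + 0.5·210 = 235
CE = (235)² = 55225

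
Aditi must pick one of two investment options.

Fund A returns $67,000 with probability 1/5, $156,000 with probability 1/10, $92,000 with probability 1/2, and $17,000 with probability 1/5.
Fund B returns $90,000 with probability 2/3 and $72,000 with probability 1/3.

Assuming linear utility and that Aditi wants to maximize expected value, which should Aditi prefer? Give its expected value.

Fund A = 1/5 × 67000 + 1/10 × 156000 + 1/2 × 92000 + 1/5 × 17000 = 13400 + 15600 + 46000 + 3400 = 78400
Fund B = 2/3 × 90000 + 1/3 × 72000 = 60000 + 24000 = 84000

Fund B ($84,000)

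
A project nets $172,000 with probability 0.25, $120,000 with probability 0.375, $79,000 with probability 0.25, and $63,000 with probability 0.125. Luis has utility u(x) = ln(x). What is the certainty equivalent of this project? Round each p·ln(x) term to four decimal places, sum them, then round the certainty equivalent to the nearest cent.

E[u] = 0.25·ln(172000) + 0.375·ln(120000) + 0.25·ln(79000) + 0.125·ln(63000) = 3.0138 + 4.3857 + 2.8193 + 1.3814 = 11.6002
CE = e^11.6002 ≈ 109119.62

$109,119.62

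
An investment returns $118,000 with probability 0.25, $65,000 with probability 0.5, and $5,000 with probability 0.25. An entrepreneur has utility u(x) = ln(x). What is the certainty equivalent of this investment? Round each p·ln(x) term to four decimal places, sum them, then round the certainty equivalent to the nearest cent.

$39,735.49

E[u] = 0.25·ln(118000) + 0.5·ln(65000) + 0.25·ln(5000) = 2.9196 + 5.5411 + 2.1293 = 10.5900
CE = e^10.5900 ≈ 39735.49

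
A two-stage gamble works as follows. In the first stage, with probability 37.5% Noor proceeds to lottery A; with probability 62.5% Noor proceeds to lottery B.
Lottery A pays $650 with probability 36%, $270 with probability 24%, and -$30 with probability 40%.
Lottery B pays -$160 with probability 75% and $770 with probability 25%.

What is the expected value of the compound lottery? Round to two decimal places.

$152.86

EV(A) = 0.36 × 650 + 0.24 × 270 + 0.4 × (-30) = 234 + 64.8 − 12 = 286.8
EV(B) = 0.75 × (-160) + 0.25 × 770 = -120 + 192.5 = 72.5
Overall = 0.375 × 286.8 + 0.625 × 72.5 = 107.55 + 45.3125 = 152.8625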